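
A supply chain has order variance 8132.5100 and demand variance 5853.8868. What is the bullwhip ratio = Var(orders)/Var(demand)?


BW = 8132.5100 / 5853.8868 = 1.3892

1.3892


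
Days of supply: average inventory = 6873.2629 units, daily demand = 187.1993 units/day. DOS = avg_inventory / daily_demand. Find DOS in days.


DOS = 6873.2629 / 187.1993 = 36.7163

36.7163 days


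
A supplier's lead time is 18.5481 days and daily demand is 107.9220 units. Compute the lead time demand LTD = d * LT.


LTD = 107.9220 * 18.5481 = 2001.7480

2001.7480 units


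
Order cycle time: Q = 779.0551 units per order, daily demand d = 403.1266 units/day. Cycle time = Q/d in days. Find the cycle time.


Cycle = 779.0551 / 403.1266 = 1.9325

1.9325 days


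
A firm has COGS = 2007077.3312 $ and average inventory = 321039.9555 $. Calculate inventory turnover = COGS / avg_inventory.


Turnover = 2007077.3312 / 321039.9555 = 6.2518

6.2518


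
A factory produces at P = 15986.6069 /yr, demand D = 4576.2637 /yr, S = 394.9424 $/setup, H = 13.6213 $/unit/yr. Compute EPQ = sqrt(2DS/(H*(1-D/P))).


1 - D/P = 1 - 0.2863 = 0.7137
H*(1-D/P) = 9.7221
2DS = 3614721.1374
EPQ = sqrt(371803.8045) = 609.7572

609.7572 units


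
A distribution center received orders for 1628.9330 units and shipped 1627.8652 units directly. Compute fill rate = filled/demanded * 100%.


FR = 1627.8652 / 1628.9330 * 100 = 99.9344

99.9344%


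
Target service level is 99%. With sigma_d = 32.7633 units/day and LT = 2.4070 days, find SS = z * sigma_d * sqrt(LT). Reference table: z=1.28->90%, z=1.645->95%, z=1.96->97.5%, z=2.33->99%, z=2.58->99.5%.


From the table, SL = 99% corresponds to z = 2.33
sqrt(LT) = sqrt(2.4070) = 1.5515
SS = 2.33 * 32.7633 * 1.5515 = 118.4354

118.4354 units


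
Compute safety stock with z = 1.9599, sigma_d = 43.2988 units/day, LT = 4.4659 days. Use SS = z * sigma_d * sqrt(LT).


sqrt(LT) = sqrt(4.4659) = 2.1133
SS = 1.9599 * 43.2988 * 2.1133 = 179.3347

179.3347 units


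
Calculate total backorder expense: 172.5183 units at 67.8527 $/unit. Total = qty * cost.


Total = 172.5183 * 67.8527 = 11705.8325

11705.8325 $


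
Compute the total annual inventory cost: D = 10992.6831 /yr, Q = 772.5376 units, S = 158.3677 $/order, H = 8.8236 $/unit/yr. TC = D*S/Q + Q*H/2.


Ordering cost = D*S/Q = 2253.4643
Holding cost = Q*H/2 = 3408.2814
TC = 2253.4643 + 3408.2814 = 5661.7457

5661.7457 $/yr


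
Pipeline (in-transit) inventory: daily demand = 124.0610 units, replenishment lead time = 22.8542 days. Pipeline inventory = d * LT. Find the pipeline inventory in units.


Pipeline = 124.0610 * 22.8542 = 2835.3149

2835.3149 units


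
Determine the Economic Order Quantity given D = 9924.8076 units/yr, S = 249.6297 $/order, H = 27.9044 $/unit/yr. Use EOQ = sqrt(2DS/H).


2*D*S = 2 * 9924.8076 * 249.6297 = 4955053.4875
2*D*S/H = 177572.4792
EOQ = sqrt(177572.4792) = 421.3935

421.3935 units


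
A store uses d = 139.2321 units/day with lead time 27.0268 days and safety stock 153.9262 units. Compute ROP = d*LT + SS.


d*LT = 139.2321 * 27.0268 = 3762.9981
ROP = 3762.9981 + 153.9262 = 3916.9243

3916.9243 units


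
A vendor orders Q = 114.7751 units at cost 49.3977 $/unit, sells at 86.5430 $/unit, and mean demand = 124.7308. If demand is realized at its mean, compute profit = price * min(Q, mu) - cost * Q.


Sales at mu = min(114.7751, 124.7308) = 114.7751
Revenue = 86.5430 * 114.7751 = 9932.9815
Total cost = 49.3977 * 114.7751 = 5669.6260
Profit = 9932.9815 - 5669.6260 = 4263.3555

4263.3555 $


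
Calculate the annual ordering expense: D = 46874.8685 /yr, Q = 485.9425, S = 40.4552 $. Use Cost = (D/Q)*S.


Number of orders = D/Q = 96.4618
Cost = 96.4618 * 40.4552 = 3902.3798

3902.3798 $/yr


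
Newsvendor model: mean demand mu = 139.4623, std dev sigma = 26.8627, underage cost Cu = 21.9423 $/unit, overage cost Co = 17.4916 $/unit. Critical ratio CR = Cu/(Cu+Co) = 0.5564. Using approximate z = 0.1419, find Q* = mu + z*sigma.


CR = Cu/(Cu+Co) = 21.9423/(21.9423+17.4916) = 0.5564
z = 0.1419
Q* = 139.4623 + 0.1419 * 26.8627 = 143.2741

143.2741 units


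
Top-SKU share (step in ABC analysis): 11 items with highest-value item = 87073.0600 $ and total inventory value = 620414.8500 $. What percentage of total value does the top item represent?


Top item = 87073.0600
Total = 620414.8500
Percentage = 87073.0600 / 620414.8500 * 100 = 14.0347

14.0347%


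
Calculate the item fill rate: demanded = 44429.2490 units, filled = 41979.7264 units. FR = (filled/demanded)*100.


FR = 41979.7264 / 44429.2490 * 100 = 94.4867

94.4867%


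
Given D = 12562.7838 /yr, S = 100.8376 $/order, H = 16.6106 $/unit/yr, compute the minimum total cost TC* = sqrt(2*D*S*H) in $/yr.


2*D*S*H = 42084648.3085
TC* = sqrt(42084648.3085) = 6487.2682

6487.2682 $/yr


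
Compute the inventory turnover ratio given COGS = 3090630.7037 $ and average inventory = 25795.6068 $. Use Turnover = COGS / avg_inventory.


Turnover = 3090630.7037 / 25795.6068 = 119.8123

119.8123


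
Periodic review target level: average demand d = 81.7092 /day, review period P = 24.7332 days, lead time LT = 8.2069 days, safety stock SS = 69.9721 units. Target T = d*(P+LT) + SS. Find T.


P + LT = 32.9401
d*(P+LT) = 81.7092 * 32.9401 = 2691.5092
T = 2691.5092 + 69.9721 = 2761.4813

2761.4813 units


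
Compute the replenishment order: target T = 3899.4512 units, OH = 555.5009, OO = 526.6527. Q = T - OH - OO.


Inventory position = OH + OO = 555.5009 + 526.6527 = 1082.1536
Q = 3899.4512 - 1082.1536 = 2817.2976

2817.2976 units


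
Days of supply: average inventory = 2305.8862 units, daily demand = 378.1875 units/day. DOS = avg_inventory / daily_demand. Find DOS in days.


DOS = 2305.8862 / 378.1875 = 6.0972

6.0972 days


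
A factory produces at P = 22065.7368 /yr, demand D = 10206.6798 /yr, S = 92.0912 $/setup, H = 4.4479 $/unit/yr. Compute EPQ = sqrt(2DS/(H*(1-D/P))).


1 - D/P = 1 - 0.4626 = 0.5374
H*(1-D/P) = 2.3905
2DS = 1879890.7816
EPQ = sqrt(786404.3022) = 886.7944

886.7944 units


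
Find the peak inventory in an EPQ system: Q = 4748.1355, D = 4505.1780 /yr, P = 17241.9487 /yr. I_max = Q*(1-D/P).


D/P = 0.2613
1 - D/P = 0.7387
I_max = 4748.1355 * 0.7387 = 3507.4871

3507.4871 units


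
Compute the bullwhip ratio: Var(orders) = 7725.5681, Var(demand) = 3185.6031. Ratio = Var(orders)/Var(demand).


BW = 7725.5681 / 3185.6031 = 2.4252

2.4252


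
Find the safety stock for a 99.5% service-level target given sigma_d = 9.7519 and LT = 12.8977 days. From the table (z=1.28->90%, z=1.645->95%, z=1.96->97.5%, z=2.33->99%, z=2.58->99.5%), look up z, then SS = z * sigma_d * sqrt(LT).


From the table, SL = 99.5% corresponds to z = 2.58
sqrt(LT) = sqrt(12.8977) = 3.5913
SS = 2.58 * 9.7519 * 3.5913 = 90.3577

90.3577 units


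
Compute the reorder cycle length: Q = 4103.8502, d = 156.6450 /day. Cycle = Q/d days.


Cycle = 4103.8502 / 156.6450 = 26.1984

26.1984 days


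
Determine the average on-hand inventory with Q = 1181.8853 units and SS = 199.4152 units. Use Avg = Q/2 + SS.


Q/2 = 590.9426
Avg = 590.9426 + 199.4152 = 790.3578

790.3578 units


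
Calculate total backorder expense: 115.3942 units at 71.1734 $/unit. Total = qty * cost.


Total = 115.3942 * 71.1734 = 8212.9976

8212.9976 $


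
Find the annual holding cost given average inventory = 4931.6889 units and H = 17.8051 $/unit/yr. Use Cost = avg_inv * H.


Cost = 4931.6889 * 17.8051 = 87809.2140

87809.2140 $/yr


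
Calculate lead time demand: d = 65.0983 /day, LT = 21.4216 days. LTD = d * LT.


LTD = 65.0983 * 21.4216 = 1394.5097

1394.5097 units


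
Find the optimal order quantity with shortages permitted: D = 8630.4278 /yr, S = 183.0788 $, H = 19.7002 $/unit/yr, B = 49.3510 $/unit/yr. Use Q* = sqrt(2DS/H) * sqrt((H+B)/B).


sqrt(2DS/H) = 400.5114
sqrt((H+B)/B) = 1.1829
Q* = 400.5114 * 1.1829 = 473.7536

473.7536 units


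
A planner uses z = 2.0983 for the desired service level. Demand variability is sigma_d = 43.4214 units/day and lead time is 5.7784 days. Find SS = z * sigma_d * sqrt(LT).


sqrt(LT) = sqrt(5.7784) = 2.4038
SS = 2.0983 * 43.4214 * 2.4038 = 219.0157

219.0157 units


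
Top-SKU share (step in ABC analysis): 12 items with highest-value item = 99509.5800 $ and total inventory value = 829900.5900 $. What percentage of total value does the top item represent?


Top item = 99509.5800
Total = 829900.5900
Percentage = 99509.5800 / 829900.5900 * 100 = 11.9905

11.9905%


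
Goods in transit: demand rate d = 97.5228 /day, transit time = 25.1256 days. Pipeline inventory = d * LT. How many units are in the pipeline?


Pipeline = 97.5228 * 25.1256 = 2450.3189

2450.3189 units


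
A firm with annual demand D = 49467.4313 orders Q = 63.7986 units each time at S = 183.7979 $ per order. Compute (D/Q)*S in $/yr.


Number of orders = D/Q = 775.3686
Cost = 775.3686 * 183.7979 = 142511.1208

142511.1208 $/yr


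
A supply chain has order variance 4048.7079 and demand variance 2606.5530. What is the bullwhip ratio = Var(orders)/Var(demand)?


BW = 4048.7079 / 2606.5530 = 1.5533

1.5533


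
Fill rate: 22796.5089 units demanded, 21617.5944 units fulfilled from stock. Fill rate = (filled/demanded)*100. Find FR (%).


FR = 21617.5944 / 22796.5089 * 100 = 94.8285

94.8285%


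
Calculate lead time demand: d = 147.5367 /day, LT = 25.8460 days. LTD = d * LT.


LTD = 147.5367 * 25.8460 = 3813.2335

3813.2335 units


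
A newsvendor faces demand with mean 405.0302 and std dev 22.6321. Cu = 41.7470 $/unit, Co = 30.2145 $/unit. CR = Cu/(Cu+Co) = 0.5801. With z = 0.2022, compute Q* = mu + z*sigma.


CR = Cu/(Cu+Co) = 41.7470/(41.7470+30.2145) = 0.5801
z = 0.2022
Q* = 405.0302 + 0.2022 * 22.6321 = 409.6064

409.6064 units


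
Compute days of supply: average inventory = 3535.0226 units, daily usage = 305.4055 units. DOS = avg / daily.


DOS = 3535.0226 / 305.4055 = 11.5748

11.5748 days


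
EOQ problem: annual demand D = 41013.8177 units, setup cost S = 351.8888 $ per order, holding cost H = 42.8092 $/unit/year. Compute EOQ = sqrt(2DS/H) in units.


2*D*S = 2 * 41013.8177 * 351.8888 = 28864606.1877
2*D*S/H = 674261.7519
EOQ = sqrt(674261.7519) = 821.1344

821.1344 units


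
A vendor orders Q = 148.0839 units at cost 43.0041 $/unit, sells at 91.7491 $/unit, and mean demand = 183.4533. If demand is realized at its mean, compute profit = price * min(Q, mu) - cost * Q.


Sales at mu = min(148.0839, 183.4533) = 148.0839
Revenue = 91.7491 * 148.0839 = 13586.5645
Total cost = 43.0041 * 148.0839 = 6368.2148
Profit = 13586.5645 - 6368.2148 = 7218.3497

7218.3497 $


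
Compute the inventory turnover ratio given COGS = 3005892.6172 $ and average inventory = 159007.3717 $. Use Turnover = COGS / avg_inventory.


Turnover = 3005892.6172 / 159007.3717 = 18.9041

18.9041


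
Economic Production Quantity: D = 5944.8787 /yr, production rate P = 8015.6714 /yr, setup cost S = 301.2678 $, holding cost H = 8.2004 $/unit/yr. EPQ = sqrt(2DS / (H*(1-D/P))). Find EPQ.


1 - D/P = 1 - 0.7417 = 0.2583
H*(1-D/P) = 2.1185
2DS = 3582001.0544
EPQ = sqrt(1690806.6692) = 1300.3102

1300.3102 units


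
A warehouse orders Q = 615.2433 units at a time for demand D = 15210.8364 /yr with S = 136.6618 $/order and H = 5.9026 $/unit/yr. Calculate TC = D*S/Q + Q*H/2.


Ordering cost = D*S/Q = 3378.7288
Holding cost = Q*H/2 = 1815.7676
TC = 3378.7288 + 1815.7676 = 5194.4964

5194.4964 $/yr


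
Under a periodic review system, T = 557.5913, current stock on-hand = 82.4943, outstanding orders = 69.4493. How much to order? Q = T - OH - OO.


Inventory position = OH + OO = 82.4943 + 69.4493 = 151.9436
Q = 557.5913 - 151.9436 = 405.6477

405.6477 units


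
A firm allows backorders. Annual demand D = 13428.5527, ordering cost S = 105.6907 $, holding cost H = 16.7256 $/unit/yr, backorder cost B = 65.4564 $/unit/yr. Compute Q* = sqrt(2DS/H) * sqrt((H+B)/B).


sqrt(2DS/H) = 411.9620
sqrt((H+B)/B) = 1.1205
Q* = 411.9620 * 1.1205 = 461.6039

461.6039 units


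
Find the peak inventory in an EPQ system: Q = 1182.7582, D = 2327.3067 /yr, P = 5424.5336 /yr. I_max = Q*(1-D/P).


D/P = 0.4290
1 - D/P = 0.5710
I_max = 1182.7582 * 0.5710 = 675.3153

675.3153 units


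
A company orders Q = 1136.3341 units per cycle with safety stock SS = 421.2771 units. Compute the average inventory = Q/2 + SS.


Q/2 = 568.1671
Avg = 568.1671 + 421.2771 = 989.4442

989.4442 units


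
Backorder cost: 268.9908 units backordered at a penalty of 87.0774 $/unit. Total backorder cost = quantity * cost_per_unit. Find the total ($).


Total = 268.9908 * 87.0774 = 23423.0195

23423.0195 $


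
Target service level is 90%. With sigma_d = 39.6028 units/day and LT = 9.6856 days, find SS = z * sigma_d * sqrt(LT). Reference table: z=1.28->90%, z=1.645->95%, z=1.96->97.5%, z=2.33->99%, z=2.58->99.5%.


From the table, SL = 90% corresponds to z = 1.28
sqrt(LT) = sqrt(9.6856) = 3.1122
SS = 1.28 * 39.6028 * 3.1122 = 157.7608

157.7608 units


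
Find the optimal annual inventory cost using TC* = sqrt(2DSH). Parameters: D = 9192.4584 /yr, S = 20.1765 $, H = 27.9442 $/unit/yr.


2*D*S*H = 10365713.0321
TC* = sqrt(10365713.0321) = 3219.5827

3219.5827 $/yr


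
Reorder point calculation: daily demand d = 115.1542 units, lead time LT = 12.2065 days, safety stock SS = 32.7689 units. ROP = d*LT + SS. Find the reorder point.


d*LT = 115.1542 * 12.2065 = 1405.6297
ROP = 1405.6297 + 32.7689 = 1438.3986

1438.3986 units


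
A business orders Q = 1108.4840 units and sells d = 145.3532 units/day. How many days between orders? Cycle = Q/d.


Cycle = 1108.4840 / 145.3532 = 7.6261

7.6261 days


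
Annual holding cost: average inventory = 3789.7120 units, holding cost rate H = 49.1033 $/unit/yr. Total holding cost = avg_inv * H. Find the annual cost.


Cost = 3789.7120 * 49.1033 = 186087.3652

186087.3652 $/yr


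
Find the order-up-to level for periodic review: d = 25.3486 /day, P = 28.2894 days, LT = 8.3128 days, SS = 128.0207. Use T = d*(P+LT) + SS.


P + LT = 36.6022
d*(P+LT) = 25.3486 * 36.6022 = 927.8145
T = 927.8145 + 128.0207 = 1055.8352

1055.8352 units


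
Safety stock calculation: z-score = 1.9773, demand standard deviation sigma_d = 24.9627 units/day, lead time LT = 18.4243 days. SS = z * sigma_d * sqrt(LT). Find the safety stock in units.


sqrt(LT) = sqrt(18.4243) = 4.2924
SS = 1.9773 * 24.9627 * 4.2924 = 211.8652

211.8652 units


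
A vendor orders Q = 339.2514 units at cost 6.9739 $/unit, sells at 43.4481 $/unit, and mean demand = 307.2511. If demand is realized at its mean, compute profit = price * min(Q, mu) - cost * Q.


Sales at mu = min(339.2514, 307.2511) = 307.2511
Revenue = 43.4481 * 307.2511 = 13349.4765
Total cost = 6.9739 * 339.2514 = 2365.9053
Profit = 13349.4765 - 2365.9053 = 10983.5712

10983.5712 $


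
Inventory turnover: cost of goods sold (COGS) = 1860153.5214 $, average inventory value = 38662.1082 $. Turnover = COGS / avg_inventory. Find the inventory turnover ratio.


Turnover = 1860153.5214 / 38662.1082 = 48.1131

48.1131


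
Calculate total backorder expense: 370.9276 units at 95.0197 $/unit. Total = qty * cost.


Total = 370.9276 * 95.0197 = 35245.4293

35245.4293 $


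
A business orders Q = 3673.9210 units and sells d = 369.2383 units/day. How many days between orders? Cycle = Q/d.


Cycle = 3673.9210 / 369.2383 = 9.9500

9.9500 days


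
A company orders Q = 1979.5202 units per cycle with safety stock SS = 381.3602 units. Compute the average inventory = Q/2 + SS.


Q/2 = 989.7601
Avg = 989.7601 + 381.3602 = 1371.1203

1371.1203 units


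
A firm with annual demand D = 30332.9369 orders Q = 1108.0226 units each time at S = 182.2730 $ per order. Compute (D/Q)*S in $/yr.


Number of orders = D/Q = 27.3757
Cost = 27.3757 * 182.2730 = 4989.8580

4989.8580 $/yr


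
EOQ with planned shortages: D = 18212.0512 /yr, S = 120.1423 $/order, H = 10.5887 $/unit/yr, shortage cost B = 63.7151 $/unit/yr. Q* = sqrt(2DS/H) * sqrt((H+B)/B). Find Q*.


sqrt(2DS/H) = 642.8669
sqrt((H+B)/B) = 1.0799
Q* = 642.8669 * 1.0799 = 694.2332

694.2332 units


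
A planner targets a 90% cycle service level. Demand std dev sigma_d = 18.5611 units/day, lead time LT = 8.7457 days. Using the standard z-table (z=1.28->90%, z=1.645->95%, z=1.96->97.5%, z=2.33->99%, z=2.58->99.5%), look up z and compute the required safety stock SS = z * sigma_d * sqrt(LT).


From the table, SL = 90% corresponds to z = 1.28
sqrt(LT) = sqrt(8.7457) = 2.9573
SS = 1.28 * 18.5611 * 2.9573 = 70.2605

70.2605 units


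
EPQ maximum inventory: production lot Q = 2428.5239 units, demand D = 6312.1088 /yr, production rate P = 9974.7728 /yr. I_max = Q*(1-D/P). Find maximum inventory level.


D/P = 0.6328
1 - D/P = 0.3672
I_max = 2428.5239 * 0.3672 = 891.7363

891.7363 units


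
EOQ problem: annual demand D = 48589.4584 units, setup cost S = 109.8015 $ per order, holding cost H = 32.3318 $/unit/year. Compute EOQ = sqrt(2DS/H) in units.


2*D*S = 2 * 48589.4584 * 109.8015 = 10670390.8330
2*D*S/H = 330027.7384
EOQ = sqrt(330027.7384) = 574.4804

574.4804 units


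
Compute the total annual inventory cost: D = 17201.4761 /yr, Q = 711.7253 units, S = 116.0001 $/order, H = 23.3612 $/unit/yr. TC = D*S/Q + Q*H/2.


Ordering cost = D*S/Q = 2803.5718
Holding cost = Q*H/2 = 8313.3785
TC = 2803.5718 + 8313.3785 = 11116.9503

11116.9503 $/yr


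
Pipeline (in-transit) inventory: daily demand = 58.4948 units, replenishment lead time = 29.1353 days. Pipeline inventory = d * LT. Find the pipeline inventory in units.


Pipeline = 58.4948 * 29.1353 = 1704.2635

1704.2635 units


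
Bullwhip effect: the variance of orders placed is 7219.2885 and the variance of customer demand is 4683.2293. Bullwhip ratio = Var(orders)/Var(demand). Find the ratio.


BW = 7219.2885 / 4683.2293 = 1.5415

1.5415


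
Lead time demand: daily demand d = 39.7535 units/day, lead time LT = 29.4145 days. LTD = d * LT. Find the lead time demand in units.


LTD = 39.7535 * 29.4145 = 1169.3293

1169.3293 units


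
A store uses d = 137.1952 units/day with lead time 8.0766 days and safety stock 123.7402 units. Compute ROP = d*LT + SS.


d*LT = 137.1952 * 8.0766 = 1108.0708
ROP = 1108.0708 + 123.7402 = 1231.8110

1231.8110 units


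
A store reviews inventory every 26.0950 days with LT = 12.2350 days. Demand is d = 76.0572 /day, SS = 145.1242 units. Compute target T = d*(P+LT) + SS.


P + LT = 38.3300
d*(P+LT) = 76.0572 * 38.3300 = 2915.2725
T = 2915.2725 + 145.1242 = 3060.3967

3060.3967 units


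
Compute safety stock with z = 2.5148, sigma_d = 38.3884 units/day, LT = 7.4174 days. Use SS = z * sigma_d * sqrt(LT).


sqrt(LT) = sqrt(7.4174) = 2.7235
SS = 2.5148 * 38.3884 * 2.7235 = 262.9234

262.9234 units


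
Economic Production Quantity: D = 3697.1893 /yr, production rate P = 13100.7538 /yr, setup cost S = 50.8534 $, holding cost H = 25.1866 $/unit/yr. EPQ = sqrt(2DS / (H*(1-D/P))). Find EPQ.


1 - D/P = 1 - 0.2822 = 0.7178
H*(1-D/P) = 18.0786
2DS = 376029.2927
EPQ = sqrt(20799.6444) = 144.2208

144.2208 units


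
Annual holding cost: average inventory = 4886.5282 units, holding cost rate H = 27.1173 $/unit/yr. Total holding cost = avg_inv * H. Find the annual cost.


Cost = 4886.5282 * 27.1173 = 132509.4512

132509.4512 $/yr


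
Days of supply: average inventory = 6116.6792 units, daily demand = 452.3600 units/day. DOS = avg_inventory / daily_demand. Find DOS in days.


DOS = 6116.6792 / 452.3600 = 13.5217

13.5217 days


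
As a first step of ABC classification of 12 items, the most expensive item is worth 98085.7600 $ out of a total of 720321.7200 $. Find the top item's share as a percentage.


Top item = 98085.7600
Total = 720321.7200
Percentage = 98085.7600 / 720321.7200 * 100 = 13.6169

13.6169%


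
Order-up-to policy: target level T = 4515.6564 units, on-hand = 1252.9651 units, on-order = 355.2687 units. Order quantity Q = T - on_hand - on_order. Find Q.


Inventory position = OH + OO = 1252.9651 + 355.2687 = 1608.2338
Q = 4515.6564 - 1608.2338 = 2907.4226

2907.4226 units


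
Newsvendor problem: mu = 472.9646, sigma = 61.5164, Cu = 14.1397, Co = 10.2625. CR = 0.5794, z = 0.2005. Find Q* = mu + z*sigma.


CR = Cu/(Cu+Co) = 14.1397/(14.1397+10.2625) = 0.5794
z = 0.2005
Q* = 472.9646 + 0.2005 * 61.5164 = 485.2986

485.2986 units


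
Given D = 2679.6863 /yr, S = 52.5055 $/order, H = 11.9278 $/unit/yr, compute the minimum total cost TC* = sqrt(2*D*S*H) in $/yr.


2*D*S*H = 3356441.6265
TC* = sqrt(3356441.6265) = 1832.0594

1832.0594 $/yr


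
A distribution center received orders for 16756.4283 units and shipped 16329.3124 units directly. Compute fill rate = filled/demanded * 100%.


FR = 16329.3124 / 16756.4283 * 100 = 97.4510

97.4510%


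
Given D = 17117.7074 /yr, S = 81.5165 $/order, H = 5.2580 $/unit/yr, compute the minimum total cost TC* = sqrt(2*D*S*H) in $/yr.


2*D*S*H = 14673769.7599
TC* = sqrt(14673769.7599) = 3830.6357

3830.6357 $/yr


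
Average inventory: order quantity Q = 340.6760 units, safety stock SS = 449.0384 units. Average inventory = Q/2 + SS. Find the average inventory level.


Q/2 = 170.3380
Avg = 170.3380 + 449.0384 = 619.3764

619.3764 units


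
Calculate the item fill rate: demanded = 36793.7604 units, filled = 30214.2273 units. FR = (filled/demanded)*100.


FR = 30214.2273 / 36793.7604 * 100 = 82.1178

82.1178%


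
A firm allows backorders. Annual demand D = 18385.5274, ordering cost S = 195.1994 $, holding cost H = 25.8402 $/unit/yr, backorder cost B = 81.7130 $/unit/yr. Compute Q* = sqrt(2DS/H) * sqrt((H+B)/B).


sqrt(2DS/H) = 527.0409
sqrt((H+B)/B) = 1.1473
Q* = 527.0409 * 1.1473 = 604.6589

604.6589 units


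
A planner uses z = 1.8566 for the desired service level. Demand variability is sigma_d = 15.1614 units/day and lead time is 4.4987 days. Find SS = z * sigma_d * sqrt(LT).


sqrt(LT) = sqrt(4.4987) = 2.1210
SS = 1.8566 * 15.1614 * 2.1210 = 59.7037

59.7037 units


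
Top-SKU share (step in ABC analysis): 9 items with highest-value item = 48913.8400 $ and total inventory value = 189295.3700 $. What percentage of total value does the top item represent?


Top item = 48913.8400
Total = 189295.3700
Percentage = 48913.8400 / 189295.3700 * 100 = 25.8400

25.8400%


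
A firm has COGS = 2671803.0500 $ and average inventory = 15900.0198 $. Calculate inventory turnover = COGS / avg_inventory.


Turnover = 2671803.0500 / 15900.0198 = 168.0377

168.0377


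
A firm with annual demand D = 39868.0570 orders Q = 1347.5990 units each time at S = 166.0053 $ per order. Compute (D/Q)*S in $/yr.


Number of orders = D/Q = 29.5845
Cost = 29.5845 * 166.0053 = 4911.1856

4911.1856 $/yr


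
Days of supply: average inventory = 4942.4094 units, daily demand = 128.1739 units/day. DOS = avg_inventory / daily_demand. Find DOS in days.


DOS = 4942.4094 / 128.1739 = 38.5602

38.5602 days


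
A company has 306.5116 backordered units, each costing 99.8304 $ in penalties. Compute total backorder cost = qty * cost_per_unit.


Total = 306.5116 * 99.8304 = 30599.1756

30599.1756 $


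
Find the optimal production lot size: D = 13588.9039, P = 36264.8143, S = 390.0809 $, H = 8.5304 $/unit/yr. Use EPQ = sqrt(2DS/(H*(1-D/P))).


1 - D/P = 1 - 0.3747 = 0.6253
H*(1-D/P) = 5.3339
2DS = 10601543.7267
EPQ = sqrt(1987560.8718) = 1409.8088

1409.8088 units


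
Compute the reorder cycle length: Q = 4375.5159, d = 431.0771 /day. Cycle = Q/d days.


Cycle = 4375.5159 / 431.0771 = 10.1502

10.1502 days


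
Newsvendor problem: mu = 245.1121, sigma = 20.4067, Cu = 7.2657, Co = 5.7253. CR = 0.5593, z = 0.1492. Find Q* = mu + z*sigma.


CR = Cu/(Cu+Co) = 7.2657/(7.2657+5.7253) = 0.5593
z = 0.1492
Q* = 245.1121 + 0.1492 * 20.4067 = 248.1568

248.1568 units


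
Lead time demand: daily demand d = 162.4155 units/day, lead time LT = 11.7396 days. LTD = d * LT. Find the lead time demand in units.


LTD = 162.4155 * 11.7396 = 1906.6930

1906.6930 units


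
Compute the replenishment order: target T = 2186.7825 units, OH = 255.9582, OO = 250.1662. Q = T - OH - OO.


Inventory position = OH + OO = 255.9582 + 250.1662 = 506.1244
Q = 2186.7825 - 506.1244 = 1680.6581

1680.6581 units


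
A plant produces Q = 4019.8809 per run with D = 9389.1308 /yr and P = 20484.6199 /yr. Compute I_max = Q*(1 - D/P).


D/P = 0.4584
1 - D/P = 0.5416
I_max = 4019.8809 * 0.5416 = 2177.3675

2177.3675 units


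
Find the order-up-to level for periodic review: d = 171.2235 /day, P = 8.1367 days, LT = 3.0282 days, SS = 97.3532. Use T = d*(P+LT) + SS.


P + LT = 11.1649
d*(P+LT) = 171.2235 * 11.1649 = 1911.6933
T = 1911.6933 + 97.3532 = 2009.0465

2009.0465 units


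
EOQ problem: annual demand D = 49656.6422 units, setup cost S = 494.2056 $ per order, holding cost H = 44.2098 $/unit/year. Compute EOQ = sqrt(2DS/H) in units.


2*D*S = 2 * 49656.6422 * 494.2056 = 49081181.3049
2*D*S/H = 1110187.8159
EOQ = sqrt(1110187.8159) = 1053.6545

1053.6545 units


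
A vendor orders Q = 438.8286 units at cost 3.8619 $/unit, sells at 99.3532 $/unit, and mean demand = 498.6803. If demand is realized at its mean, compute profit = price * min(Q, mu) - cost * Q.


Sales at mu = min(438.8286, 498.6803) = 438.8286
Revenue = 99.3532 * 438.8286 = 43599.0257
Total cost = 3.8619 * 438.8286 = 1694.7122
Profit = 43599.0257 - 1694.7122 = 41904.3135

41904.3135 $


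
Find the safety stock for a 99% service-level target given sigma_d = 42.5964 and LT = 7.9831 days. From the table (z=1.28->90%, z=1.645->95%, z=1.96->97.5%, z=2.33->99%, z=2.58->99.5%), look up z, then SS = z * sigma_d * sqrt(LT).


From the table, SL = 99% corresponds to z = 2.33
sqrt(LT) = sqrt(7.9831) = 2.8254
SS = 2.33 * 42.5964 * 2.8254 = 280.4236

280.4236 units


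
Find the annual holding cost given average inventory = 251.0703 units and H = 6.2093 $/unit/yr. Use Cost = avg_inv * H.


Cost = 251.0703 * 6.2093 = 1558.9708

1558.9708 $/yr


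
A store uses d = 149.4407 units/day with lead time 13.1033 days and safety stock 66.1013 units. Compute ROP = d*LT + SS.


d*LT = 149.4407 * 13.1033 = 1958.1663
ROP = 1958.1663 + 66.1013 = 2024.2676

2024.2676 units


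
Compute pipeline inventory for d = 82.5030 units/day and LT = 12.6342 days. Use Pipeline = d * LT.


Pipeline = 82.5030 * 12.6342 = 1042.3594

1042.3594 units


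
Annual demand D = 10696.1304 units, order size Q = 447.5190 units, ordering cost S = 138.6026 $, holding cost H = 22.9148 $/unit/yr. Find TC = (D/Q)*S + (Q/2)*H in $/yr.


Ordering cost = D*S/Q = 3312.7342
Holding cost = Q*H/2 = 5127.4042
TC = 3312.7342 + 5127.4042 = 8440.1384

8440.1384 $/yr


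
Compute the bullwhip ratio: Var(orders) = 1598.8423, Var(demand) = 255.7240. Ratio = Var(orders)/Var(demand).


BW = 1598.8423 / 255.7240 = 6.2522

6.2522


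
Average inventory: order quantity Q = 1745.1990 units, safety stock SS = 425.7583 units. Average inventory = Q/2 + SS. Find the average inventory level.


Q/2 = 872.5995
Avg = 872.5995 + 425.7583 = 1298.3578

1298.3578 units


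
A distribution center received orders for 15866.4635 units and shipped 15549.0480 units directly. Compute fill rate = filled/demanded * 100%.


FR = 15549.0480 / 15866.4635 * 100 = 97.9995

97.9995%


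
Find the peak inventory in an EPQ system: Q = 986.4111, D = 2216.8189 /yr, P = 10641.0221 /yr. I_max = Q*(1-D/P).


D/P = 0.2083
1 - D/P = 0.7917
I_max = 986.4111 * 0.7917 = 780.9144

780.9144 units


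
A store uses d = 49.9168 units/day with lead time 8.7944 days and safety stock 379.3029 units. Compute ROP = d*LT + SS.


d*LT = 49.9168 * 8.7944 = 438.9883
ROP = 438.9883 + 379.3029 = 818.2912

818.2912 units


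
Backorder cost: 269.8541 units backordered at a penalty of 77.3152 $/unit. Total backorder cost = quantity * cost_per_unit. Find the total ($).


Total = 269.8541 * 77.3152 = 20863.8237

20863.8237 $


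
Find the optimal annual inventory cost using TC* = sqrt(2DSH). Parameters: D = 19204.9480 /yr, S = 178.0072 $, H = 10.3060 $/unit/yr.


2*D*S*H = 70464575.2325
TC* = sqrt(70464575.2325) = 8394.3180

8394.3180 $/yr


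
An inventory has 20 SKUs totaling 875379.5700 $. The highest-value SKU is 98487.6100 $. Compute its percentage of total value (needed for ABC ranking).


Top item = 98487.6100
Total = 875379.5700
Percentage = 98487.6100 / 875379.5700 * 100 = 11.2508

11.2508%


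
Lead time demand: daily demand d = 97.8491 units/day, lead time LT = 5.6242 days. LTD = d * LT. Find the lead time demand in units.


LTD = 97.8491 * 5.6242 = 550.3229

550.3229 units


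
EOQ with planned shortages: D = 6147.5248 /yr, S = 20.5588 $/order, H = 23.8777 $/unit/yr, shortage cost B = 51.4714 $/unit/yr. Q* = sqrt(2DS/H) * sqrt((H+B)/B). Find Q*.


sqrt(2DS/H) = 102.8887
sqrt((H+B)/B) = 1.2099
Q* = 102.8887 * 1.2099 = 124.4869

124.4869 units


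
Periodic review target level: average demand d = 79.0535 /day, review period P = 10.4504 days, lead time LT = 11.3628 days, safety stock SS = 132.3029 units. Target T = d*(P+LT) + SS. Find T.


P + LT = 21.8132
d*(P+LT) = 79.0535 * 21.8132 = 1724.4098
T = 1724.4098 + 132.3029 = 1856.7127

1856.7127 units


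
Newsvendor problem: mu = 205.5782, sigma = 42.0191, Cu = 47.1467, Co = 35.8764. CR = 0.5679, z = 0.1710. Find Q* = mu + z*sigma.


CR = Cu/(Cu+Co) = 47.1467/(47.1467+35.8764) = 0.5679
z = 0.1710
Q* = 205.5782 + 0.1710 * 42.0191 = 212.7635

212.7635 units


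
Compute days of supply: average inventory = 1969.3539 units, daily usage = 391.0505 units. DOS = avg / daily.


DOS = 1969.3539 / 391.0505 = 5.0361

5.0361 days


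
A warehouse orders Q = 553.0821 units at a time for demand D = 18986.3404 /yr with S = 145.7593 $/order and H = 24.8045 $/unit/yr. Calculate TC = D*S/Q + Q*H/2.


Ordering cost = D*S/Q = 5003.6616
Holding cost = Q*H/2 = 6859.4625
TC = 5003.6616 + 6859.4625 = 11863.1241

11863.1241 $/yr


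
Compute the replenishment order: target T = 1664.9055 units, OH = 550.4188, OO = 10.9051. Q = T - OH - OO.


Inventory position = OH + OO = 550.4188 + 10.9051 = 561.3239
Q = 1664.9055 - 561.3239 = 1103.5816

1103.5816 units


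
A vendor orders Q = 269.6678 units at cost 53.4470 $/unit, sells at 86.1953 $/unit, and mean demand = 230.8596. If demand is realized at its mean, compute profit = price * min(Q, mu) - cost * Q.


Sales at mu = min(269.6678, 230.8596) = 230.8596
Revenue = 86.1953 * 230.8596 = 19899.0125
Total cost = 53.4470 * 269.6678 = 14412.9349
Profit = 19899.0125 - 14412.9349 = 5486.0776

5486.0776 $


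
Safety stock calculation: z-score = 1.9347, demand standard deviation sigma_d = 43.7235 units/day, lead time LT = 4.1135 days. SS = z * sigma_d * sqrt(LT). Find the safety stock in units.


sqrt(LT) = sqrt(4.1135) = 2.0282
SS = 1.9347 * 43.7235 * 2.0282 = 171.5672

171.5672 units


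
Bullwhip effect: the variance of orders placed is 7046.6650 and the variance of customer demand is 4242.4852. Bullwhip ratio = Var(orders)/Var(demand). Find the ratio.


BW = 7046.6650 / 4242.4852 = 1.6610

1.6610


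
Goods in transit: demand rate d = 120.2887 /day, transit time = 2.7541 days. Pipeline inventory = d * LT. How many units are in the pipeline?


Pipeline = 120.2887 * 2.7541 = 331.2871

331.2871 units


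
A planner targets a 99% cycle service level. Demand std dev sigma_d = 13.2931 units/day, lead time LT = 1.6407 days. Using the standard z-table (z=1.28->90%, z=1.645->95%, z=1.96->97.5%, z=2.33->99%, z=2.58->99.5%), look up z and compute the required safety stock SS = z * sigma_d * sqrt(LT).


From the table, SL = 99% corresponds to z = 2.33
sqrt(LT) = sqrt(1.6407) = 1.2809
SS = 2.33 * 13.2931 * 1.2809 = 39.6732

39.6732 units


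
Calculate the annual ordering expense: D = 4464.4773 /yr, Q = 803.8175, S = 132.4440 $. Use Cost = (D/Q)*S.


Number of orders = D/Q = 5.5541
Cost = 5.5541 * 132.4440 = 735.6063

735.6063 $/yr


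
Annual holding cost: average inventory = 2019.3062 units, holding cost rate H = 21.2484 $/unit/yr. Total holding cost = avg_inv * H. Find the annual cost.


Cost = 2019.3062 * 21.2484 = 42907.0259

42907.0259 $/yr


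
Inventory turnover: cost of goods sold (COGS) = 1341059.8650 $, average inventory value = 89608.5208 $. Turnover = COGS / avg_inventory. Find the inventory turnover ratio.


Turnover = 1341059.8650 / 89608.5208 = 14.9658

14.9658


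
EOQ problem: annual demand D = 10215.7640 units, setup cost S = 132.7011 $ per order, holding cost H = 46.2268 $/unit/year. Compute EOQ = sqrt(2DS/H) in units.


2*D*S = 2 * 10215.7640 * 132.7011 = 2711286.2403
2*D*S/H = 58651.8262
EOQ = sqrt(58651.8262) = 242.1814

242.1814 units


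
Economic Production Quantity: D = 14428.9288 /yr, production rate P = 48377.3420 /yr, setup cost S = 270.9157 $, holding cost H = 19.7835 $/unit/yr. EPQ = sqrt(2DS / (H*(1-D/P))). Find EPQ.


1 - D/P = 1 - 0.2983 = 0.7017
H*(1-D/P) = 13.8829
2DS = 7818046.6922
EPQ = sqrt(563141.6594) = 750.4277

750.4277 units


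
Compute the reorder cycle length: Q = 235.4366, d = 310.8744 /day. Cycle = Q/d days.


Cycle = 235.4366 / 310.8744 = 0.7573

0.7573 days


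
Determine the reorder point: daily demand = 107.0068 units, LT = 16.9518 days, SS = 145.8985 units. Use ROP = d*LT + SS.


d*LT = 107.0068 * 16.9518 = 1813.9579
ROP = 1813.9579 + 145.8985 = 1959.8564

1959.8564 units


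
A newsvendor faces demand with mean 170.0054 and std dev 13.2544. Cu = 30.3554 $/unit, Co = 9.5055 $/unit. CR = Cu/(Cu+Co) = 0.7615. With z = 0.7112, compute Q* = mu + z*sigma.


CR = Cu/(Cu+Co) = 30.3554/(30.3554+9.5055) = 0.7615
z = 0.7112
Q* = 170.0054 + 0.7112 * 13.2544 = 179.4319

179.4319 units


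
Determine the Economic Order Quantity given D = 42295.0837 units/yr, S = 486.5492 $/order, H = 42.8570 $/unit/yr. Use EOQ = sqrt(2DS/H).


2*D*S = 2 * 42295.0837 * 486.5492 = 41157278.2763
2*D*S/H = 960339.6942
EOQ = sqrt(960339.6942) = 979.9692

979.9692 units


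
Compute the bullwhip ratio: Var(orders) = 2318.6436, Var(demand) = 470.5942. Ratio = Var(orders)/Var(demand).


BW = 2318.6436 / 470.5942 = 4.9271

4.9271


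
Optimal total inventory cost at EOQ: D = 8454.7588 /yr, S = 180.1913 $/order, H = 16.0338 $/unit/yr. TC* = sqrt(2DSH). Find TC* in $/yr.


2*D*S*H = 48854154.1805
TC* = sqrt(48854154.1805) = 6989.5747

6989.5747 $/yr


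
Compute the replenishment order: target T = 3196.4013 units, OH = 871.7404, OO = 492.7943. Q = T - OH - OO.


Inventory position = OH + OO = 871.7404 + 492.7943 = 1364.5347
Q = 3196.4013 - 1364.5347 = 1831.8666

1831.8666 units


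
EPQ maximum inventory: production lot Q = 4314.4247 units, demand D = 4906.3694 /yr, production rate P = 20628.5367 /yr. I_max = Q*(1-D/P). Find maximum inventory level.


D/P = 0.2378
1 - D/P = 0.7622
I_max = 4314.4247 * 0.7622 = 3288.2656

3288.2656 units


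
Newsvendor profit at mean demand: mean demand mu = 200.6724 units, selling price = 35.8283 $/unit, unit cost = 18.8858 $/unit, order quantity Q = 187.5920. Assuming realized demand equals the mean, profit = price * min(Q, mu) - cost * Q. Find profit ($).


Sales at mu = min(187.5920, 200.6724) = 187.5920
Revenue = 35.8283 * 187.5920 = 6721.1025
Total cost = 18.8858 * 187.5920 = 3542.8250
Profit = 6721.1025 - 3542.8250 = 3178.2775

3178.2775 $


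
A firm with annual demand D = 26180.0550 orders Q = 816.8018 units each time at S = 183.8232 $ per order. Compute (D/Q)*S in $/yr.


Number of orders = D/Q = 32.0519
Cost = 32.0519 * 183.8232 = 5891.8840

5891.8840 $/yr


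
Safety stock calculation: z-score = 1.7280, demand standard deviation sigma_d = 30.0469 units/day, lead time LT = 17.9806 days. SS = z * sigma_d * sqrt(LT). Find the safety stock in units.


sqrt(LT) = sqrt(17.9806) = 4.2404
SS = 1.7280 * 30.0469 * 4.2404 = 220.1636

220.1636 units


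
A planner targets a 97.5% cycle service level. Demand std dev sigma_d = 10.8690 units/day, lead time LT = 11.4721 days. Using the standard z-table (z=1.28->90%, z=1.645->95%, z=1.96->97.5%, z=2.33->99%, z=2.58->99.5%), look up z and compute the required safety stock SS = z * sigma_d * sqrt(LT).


From the table, SL = 97.5% corresponds to z = 1.96
sqrt(LT) = sqrt(11.4721) = 3.3870
SS = 1.96 * 10.8690 * 3.3870 = 72.1551

72.1551 units


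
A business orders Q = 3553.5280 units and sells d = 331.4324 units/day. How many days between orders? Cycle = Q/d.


Cycle = 3553.5280 / 331.4324 = 10.7217

10.7217 days


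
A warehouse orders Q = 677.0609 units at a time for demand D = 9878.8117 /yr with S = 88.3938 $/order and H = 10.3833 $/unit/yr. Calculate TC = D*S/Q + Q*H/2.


Ordering cost = D*S/Q = 1289.7299
Holding cost = Q*H/2 = 3515.0632
TC = 1289.7299 + 3515.0632 = 4804.7931

4804.7931 $/yr


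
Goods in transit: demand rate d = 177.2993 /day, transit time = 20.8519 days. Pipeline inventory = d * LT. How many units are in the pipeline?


Pipeline = 177.2993 * 20.8519 = 3697.0273

3697.0273 units


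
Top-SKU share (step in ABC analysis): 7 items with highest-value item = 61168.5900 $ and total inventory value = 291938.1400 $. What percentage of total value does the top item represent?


Top item = 61168.5900
Total = 291938.1400
Percentage = 61168.5900 / 291938.1400 * 100 = 20.9526

20.9526%


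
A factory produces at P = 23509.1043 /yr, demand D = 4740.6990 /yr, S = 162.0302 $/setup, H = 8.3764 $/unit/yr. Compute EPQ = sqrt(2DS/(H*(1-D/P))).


1 - D/P = 1 - 0.2017 = 0.7983
H*(1-D/P) = 6.6873
2DS = 1536272.8142
EPQ = sqrt(229731.0231) = 479.3026

479.3026 units


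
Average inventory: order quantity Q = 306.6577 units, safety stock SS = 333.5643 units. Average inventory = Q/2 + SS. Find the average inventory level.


Q/2 = 153.3288
Avg = 153.3288 + 333.5643 = 486.8931

486.8931 units


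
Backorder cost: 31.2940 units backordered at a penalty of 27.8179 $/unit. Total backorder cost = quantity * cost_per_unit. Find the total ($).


Total = 31.2940 * 27.8179 = 870.5334

870.5334 $


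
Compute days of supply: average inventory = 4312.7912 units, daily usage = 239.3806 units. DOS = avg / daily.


DOS = 4312.7912 / 239.3806 = 18.0165

18.0165 days


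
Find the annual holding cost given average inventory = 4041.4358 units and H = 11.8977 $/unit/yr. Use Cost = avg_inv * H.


Cost = 4041.4358 * 11.8977 = 48083.7907

48083.7907 $/yr


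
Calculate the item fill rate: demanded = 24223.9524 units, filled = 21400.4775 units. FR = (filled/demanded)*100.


FR = 21400.4775 / 24223.9524 * 100 = 88.3443

88.3443%


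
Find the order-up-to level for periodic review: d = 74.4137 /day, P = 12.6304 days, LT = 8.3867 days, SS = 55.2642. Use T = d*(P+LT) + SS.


P + LT = 21.0171
d*(P+LT) = 74.4137 * 21.0171 = 1563.9602
T = 1563.9602 + 55.2642 = 1619.2244

1619.2244 units


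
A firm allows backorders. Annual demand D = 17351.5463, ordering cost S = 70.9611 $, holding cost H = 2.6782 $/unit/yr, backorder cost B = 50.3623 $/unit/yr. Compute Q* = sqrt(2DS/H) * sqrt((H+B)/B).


sqrt(2DS/H) = 958.8988
sqrt((H+B)/B) = 1.0262
Q* = 958.8988 * 1.0262 = 984.0650

984.0650 units


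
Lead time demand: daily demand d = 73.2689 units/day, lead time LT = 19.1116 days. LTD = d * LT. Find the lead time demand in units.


LTD = 73.2689 * 19.1116 = 1400.2859

1400.2859 units


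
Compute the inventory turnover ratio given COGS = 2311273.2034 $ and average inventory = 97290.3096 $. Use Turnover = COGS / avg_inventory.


Turnover = 2311273.2034 / 97290.3096 = 23.7565

23.7565
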